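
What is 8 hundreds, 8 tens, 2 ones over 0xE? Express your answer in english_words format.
Convert 8 hundreds, 8 tens, 2 ones (place-value notation) → 8×100 + 8×10 + 2 = 882 (decimal)
Convert 0xE (hexadecimal) → 14 (decimal)
Compute 882 ÷ 14 = 63
Convert 63 (decimal) → sixty-three (English words)
sixty-three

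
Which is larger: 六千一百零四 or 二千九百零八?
Convert 六千一百零四 (Chinese numeral) → 6×1000 + 1×100 + 4 = 6104 (decimal)
Convert 二千九百零八 (Chinese numeral) → 2×1000 + 9×100 + 8 = 2908 (decimal)
Compare 6104 vs 2908: larger = 6104
6104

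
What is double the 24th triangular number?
The 24th triangular number = 24×25/2 = 300
Compute 300 × 2 = 600
600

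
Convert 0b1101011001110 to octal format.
Convert 0b1101011001110 (binary) → 4096 + 2048 + 512 + 128 + 64 + 8 + 4 + 2 = 6862 (decimal)
Convert 6862 (decimal) → 6862 = 1×4096 + 5×512 + 3×64 + 1×8 + 6 → 0o15316 (octal)
0o15316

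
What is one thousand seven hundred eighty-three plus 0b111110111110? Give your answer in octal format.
Convert one thousand seven hundred eighty-three (English words) → 1×1000 + 7×100 + 83 = 1783 (decimal)
Convert 0b111110111110 (binary) → 2048 + 1024 + 512 + 256 + 128 + 32 + 16 + 8 + 4 + 2 = 4030 (decimal)
Compute 1783 + 4030 = 5813
Convert 5813 (decimal) → 5813 = 1×4096 + 3×512 + 2×64 + 6×8 + 5 → 0o13265 (octal)
0o13265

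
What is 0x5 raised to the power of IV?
Convert 0x5 (hexadecimal) → 5 (decimal)
Convert IV (Roman numeral) → 4 (decimal)
Compute 5 ^ 4 = 625
625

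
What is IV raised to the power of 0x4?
Convert IV (Roman numeral) → 4 (decimal)
Convert 0x4 (hexadecimal) → 4 (decimal)
Compute 4 ^ 4 = 256
256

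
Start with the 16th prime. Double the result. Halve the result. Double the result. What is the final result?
Convert the 16th prime (prime index) → 53 (decimal)
Start: 53
53 × 2 = 106
106 ÷ 2 = 53
53 × 2 = 106
106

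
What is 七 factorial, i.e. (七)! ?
Convert 七 (Chinese numeral) → 7 (decimal)
Compute 7! = 5040
5040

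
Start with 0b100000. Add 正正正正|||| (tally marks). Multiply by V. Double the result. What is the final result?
Convert 0b100000 (binary) → 32 (decimal)
Start: 32
Convert 正正正正|||| (tally marks) → 5 + 5 + 5 + 5 + 4 = 24 (decimal)
32 + 24 = 56
Convert V (Roman numeral) → 5 (decimal)
56 × 5 = 280
280 × 2 = 560
560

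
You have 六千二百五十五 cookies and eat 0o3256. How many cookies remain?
Convert 六千二百五十五 (Chinese numeral) → 6×1000 + 2×100 + 5×10 + 5 = 6255 (decimal)
Convert 0o3256 (octal) → 3×512 + 2×64 + 5×8 + 6 = 1710 (decimal)
Compute 6255 - 1710 = 4545
4545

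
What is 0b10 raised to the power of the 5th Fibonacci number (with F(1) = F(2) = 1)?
Convert 0b10 (binary) → 2 (decimal)
Convert the 5th Fibonacci number (with F(1) = F(2) = 1) (Fibonacci index) → 1, 1, 2, 3, 5 → 5 (decimal)
Compute 2 ^ 5 = 32
32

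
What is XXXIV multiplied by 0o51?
Convert XXXIV (Roman numeral) → 10 + 10 + 10 + 4 = 34 (decimal)
Convert 0o51 (octal) → 5×8 + 1 = 41 (decimal)
Compute 34 × 41 = 1394
1394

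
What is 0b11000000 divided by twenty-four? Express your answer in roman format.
Convert 0b11000000 (binary) → 128 + 64 = 192 (decimal)
Convert twenty-four (English words) → 24 (decimal)
Compute 192 ÷ 24 = 8
Convert 8 (decimal) → 8 = 5 + 1 + 1 + 1 → VIII (Roman numeral)
VIII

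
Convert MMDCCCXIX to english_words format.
Convert MMDCCCXIX (Roman numeral) → 1000 + 1000 + 500 + 100 + 100 + 100 + 10 + 9 = 2819 (decimal)
Convert 2819 (decimal) → 2819 = 2×1000 + 8×100 + 19 → two thousand eight hundred nineteen (English words)
two thousand eight hundred nineteen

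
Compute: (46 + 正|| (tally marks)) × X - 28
Convert 正|| (tally marks) → 5 + 2 = 7 (decimal)
Convert X (Roman numeral) → 10 (decimal)
Expression in decimal: (46 + 7) × 10 - 28
Parentheses first: 46 + 7 = 53
Multiply: 53 × 10 = 530
Subtract: 530 - 28 = 502
502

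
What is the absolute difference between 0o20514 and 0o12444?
Convert 0o20514 (octal) → 2×4096 + 5×64 + 1×8 + 4 = 8524 (decimal)
Convert 0o12444 (octal) → 1×4096 + 2×512 + 4×64 + 4×8 + 4 = 5412 (decimal)
Compute |8524 - 5412| = 3112
3112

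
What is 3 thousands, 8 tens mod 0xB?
Convert 3 thousands, 8 tens (place-value notation) → 3×1000 + 8×10 = 3080 (decimal)
Convert 0xB (hexadecimal) → 11 (decimal)
Compute 3080 mod 11 = 0
0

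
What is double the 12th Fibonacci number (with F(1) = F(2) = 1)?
The 12th Fibonacci number (with F(1) = F(2) = 1): 1, 1, 2, 3, 5, 8, 13, 21, 34, 55, 89, 144 → 144
Compute 144 × 2 = 288
288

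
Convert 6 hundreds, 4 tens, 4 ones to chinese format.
Convert 6 hundreds, 4 tens, 4 ones (place-value notation) → 6×100 + 4×10 + 4 = 644 (decimal)
Convert 644 (decimal) → 644 = 6×100 + 4×10 + 4 → 六百四十四 (Chinese numeral)
六百四十四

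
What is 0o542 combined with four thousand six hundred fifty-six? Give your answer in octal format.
Convert 0o542 (octal) → 5×64 + 4×8 + 2 = 354 (decimal)
Convert four thousand six hundred fifty-six (English words) → 4×1000 + 6×100 + 56 = 4656 (decimal)
Compute 354 + 4656 = 5010
Convert 5010 (decimal) → 5010 = 1×4096 + 1×512 + 6×64 + 2×8 + 2 → 0o11622 (octal)
0o11622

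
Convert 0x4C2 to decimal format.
Convert 0x4C2 (hexadecimal) → 4×256 + 12×16 + 2 = 1218 (decimal)
1218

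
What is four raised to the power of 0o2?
Convert four (English words) → 4 (decimal)
Convert 0o2 (octal) → 2 (decimal)
Compute 4 ^ 2 = 16
16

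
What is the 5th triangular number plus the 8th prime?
The 5th triangular number = 5×6/2 = 15
Convert the 8th prime (prime index) → 19 (decimal)
Compute 15 + 19 = 34
34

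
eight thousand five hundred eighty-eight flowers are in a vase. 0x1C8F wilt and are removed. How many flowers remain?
Convert eight thousand five hundred eighty-eight (English words) → 8×1000 + 5×100 + 88 = 8588 (decimal)
Convert 0x1C8F (hexadecimal) → 1×4096 + 12×256 + 8×16 + 15 = 7311 (decimal)
Compute 8588 - 7311 = 1277
1277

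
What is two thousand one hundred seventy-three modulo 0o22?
Convert two thousand one hundred seventy-three (English words) → 2×1000 + 1×100 + 73 = 2173 (decimal)
Convert 0o22 (octal) → 2×8 + 2 = 18 (decimal)
Compute 2173 mod 18 = 13
13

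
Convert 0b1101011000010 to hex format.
Convert 0b1101011000010 (binary) → 4096 + 2048 + 512 + 128 + 64 + 2 = 6850 (decimal)
Convert 6850 (decimal) → 6850 = 1×4096 + 10×256 + 12×16 + 2 → 0x1AC2 (hexadecimal)
0x1AC2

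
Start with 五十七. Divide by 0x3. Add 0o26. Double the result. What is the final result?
Convert 五十七 (Chinese numeral) → 5×10 + 7 = 57 (decimal)
Start: 57
Convert 0x3 (hexadecimal) → 3 (decimal)
57 ÷ 3 = 19
Convert 0o26 (octal) → 2×8 + 6 = 22 (decimal)
19 + 22 = 41
41 × 2 = 82
82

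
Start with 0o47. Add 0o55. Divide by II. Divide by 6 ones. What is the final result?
Convert 0o47 (octal) → 4×8 + 7 = 39 (decimal)
Start: 39
Convert 0o55 (octal) → 5×8 + 5 = 45 (decimal)
39 + 45 = 84
Convert II (Roman numeral) → 1 + 1 = 2 (decimal)
84 ÷ 2 = 42
Convert 6 ones (place-value notation) → 6 (decimal)
42 ÷ 6 = 7
7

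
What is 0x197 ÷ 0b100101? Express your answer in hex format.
Convert 0x197 (hexadecimal) → 1×256 + 9×16 + 7 = 407 (decimal)
Convert 0b100101 (binary) → 32 + 4 + 1 = 37 (decimal)
Compute 407 ÷ 37 = 11
Convert 11 (decimal) → 0xB (hexadecimal)
0xB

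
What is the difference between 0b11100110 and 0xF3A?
Convert 0b11100110 (binary) → 128 + 64 + 32 + 4 + 2 = 230 (decimal)
Convert 0xF3A (hexadecimal) → 15×256 + 3×16 + 10 = 3898 (decimal)
Difference: |230 - 3898| = 3668
3668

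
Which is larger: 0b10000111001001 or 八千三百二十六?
Convert 0b10000111001001 (binary) → 8192 + 256 + 128 + 64 + 8 + 1 = 8649 (decimal)
Convert 八千三百二十六 (Chinese numeral) → 8×1000 + 3×100 + 2×10 + 6 = 8326 (decimal)
Compare 8649 vs 8326: larger = 8649
8649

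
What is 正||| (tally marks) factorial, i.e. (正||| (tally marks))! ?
Convert 正||| (tally marks) → 5 + 3 = 8 (decimal)
Compute 8! = 40320
40320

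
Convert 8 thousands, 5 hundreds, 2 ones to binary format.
Convert 8 thousands, 5 hundreds, 2 ones (place-value notation) → 8×1000 + 5×100 + 2 = 8502 (decimal)
Convert 8502 (decimal) → 8502 = 8192 + 256 + 32 + 16 + 4 + 2 → 0b10000100110110 (binary)
0b10000100110110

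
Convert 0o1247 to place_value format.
Convert 0o1247 (octal) → 1×512 + 2×64 + 4×8 + 7 = 679 (decimal)
Convert 679 (decimal) → 679 = 6×100 + 7×10 + 9 → 6 hundreds, 7 tens, 9 ones (place-value notation)
6 hundreds, 7 tens, 9 ones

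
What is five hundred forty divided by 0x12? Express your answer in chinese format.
Convert five hundred forty (English words) → 5×100 + 40 = 540 (decimal)
Convert 0x12 (hexadecimal) → 1×16 + 2 = 18 (decimal)
Compute 540 ÷ 18 = 30
Convert 30 (decimal) → 30 = 3×10 → 三十 (Chinese numeral)
三十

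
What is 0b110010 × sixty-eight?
Convert 0b110010 (binary) → 32 + 16 + 2 = 50 (decimal)
Convert sixty-eight (English words) → 68 (decimal)
Compute 50 × 68 = 3400
3400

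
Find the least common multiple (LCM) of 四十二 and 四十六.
Convert 四十二 (Chinese numeral) → 4×10 + 2 = 42 (decimal)
Convert 四十六 (Chinese numeral) → 4×10 + 6 = 46 (decimal)
Compute lcm(42, 46) = 966
966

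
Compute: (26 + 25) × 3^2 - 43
Convert 3^2 (power) → 9 (decimal)
Expression in decimal: (26 + 25) × 9 - 43
Parentheses first: 26 + 25 = 51
Multiply: 51 × 9 = 459
Subtract: 459 - 43 = 416
416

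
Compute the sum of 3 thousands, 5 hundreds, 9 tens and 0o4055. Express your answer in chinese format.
Convert 3 thousands, 5 hundreds, 9 tens (place-value notation) → 3×1000 + 5×100 + 9×10 = 3590 (decimal)
Convert 0o4055 (octal) → 4×512 + 5×8 + 5 = 2093 (decimal)
Compute 3590 + 2093 = 5683
Convert 5683 (decimal) → 5683 = 5×1000 + 6×100 + 8×10 + 3 → 五千六百八十三 (Chinese numeral)
五千六百八十三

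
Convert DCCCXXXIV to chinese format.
Convert DCCCXXXIV (Roman numeral) → 500 + 100 + 100 + 100 + 10 + 10 + 10 + 4 = 834 (decimal)
Convert 834 (decimal) → 834 = 8×100 + 3×10 + 4 → 八百三十四 (Chinese numeral)
八百三十四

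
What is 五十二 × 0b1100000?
Convert 五十二 (Chinese numeral) → 5×10 + 2 = 52 (decimal)
Convert 0b1100000 (binary) → 64 + 32 = 96 (decimal)
Compute 52 × 96 = 4992
4992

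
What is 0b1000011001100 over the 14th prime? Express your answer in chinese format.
Convert 0b1000011001100 (binary) → 4096 + 128 + 64 + 8 + 4 = 4300 (decimal)
Convert the 14th prime (prime index) → 43 (decimal)
Compute 4300 ÷ 43 = 100
Convert 100 (decimal) → 100 = 1×100 → 一百 (Chinese numeral)
一百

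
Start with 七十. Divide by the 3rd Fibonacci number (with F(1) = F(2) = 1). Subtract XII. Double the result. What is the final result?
Convert 七十 (Chinese numeral) → 7×10 = 70 (decimal)
Start: 70
Convert the 3rd Fibonacci number (with F(1) = F(2) = 1) (Fibonacci index) → 1, 1, 2 → 2 (decimal)
70 ÷ 2 = 35
Convert XII (Roman numeral) → 10 + 1 + 1 = 12 (decimal)
35 - 12 = 23
23 × 2 = 46
46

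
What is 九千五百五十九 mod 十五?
Convert 九千五百五十九 (Chinese numeral) → 9×1000 + 5×100 + 5×10 + 9 = 9559 (decimal)
Convert 十五 (Chinese numeral) → 1×10 + 5 = 15 (decimal)
Compute 9559 mod 15 = 4
4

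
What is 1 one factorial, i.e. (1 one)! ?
Convert 1 one (place-value notation) → 1 (decimal)
Compute 1! = 1
1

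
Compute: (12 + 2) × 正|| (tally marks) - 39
Convert 正|| (tally marks) → 5 + 2 = 7 (decimal)
Expression in decimal: (12 + 2) × 7 - 39
Parentheses first: 12 + 2 = 14
Multiply: 14 × 7 = 98
Subtract: 98 - 39 = 59
59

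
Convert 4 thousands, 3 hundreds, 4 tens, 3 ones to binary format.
Convert 4 thousands, 3 hundreds, 4 tens, 3 ones (place-value notation) → 4×1000 + 3×100 + 4×10 + 3 = 4343 (decimal)
Convert 4343 (decimal) → 4343 = 4096 + 128 + 64 + 32 + 16 + 4 + 2 + 1 → 0b1000011110111 (binary)
0b1000011110111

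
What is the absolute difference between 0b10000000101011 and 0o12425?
Convert 0b10000000101011 (binary) → 8192 + 32 + 8 + 2 + 1 = 8235 (decimal)
Convert 0o12425 (octal) → 1×4096 + 2×512 + 4×64 + 2×8 + 5 = 5397 (decimal)
Compute |8235 - 5397| = 2838
2838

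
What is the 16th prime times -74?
Convert the 16th prime (prime index) → 53 (decimal)
Compute 53 × -74 = -3922
-3922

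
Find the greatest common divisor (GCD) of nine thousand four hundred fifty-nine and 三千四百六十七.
Convert nine thousand four hundred fifty-nine (English words) → 9×1000 + 4×100 + 59 = 9459 (decimal)
Convert 三千四百六十七 (Chinese numeral) → 3×1000 + 4×100 + 6×10 + 7 = 3467 (decimal)
Compute gcd(9459, 3467) = 1
1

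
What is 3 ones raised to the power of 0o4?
Convert 3 ones (place-value notation) → 3 (decimal)
Convert 0o4 (octal) → 4 (decimal)
Compute 3 ^ 4 = 81
81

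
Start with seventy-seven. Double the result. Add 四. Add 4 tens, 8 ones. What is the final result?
Convert seventy-seven (English words) → 77 (decimal)
Start: 77
77 × 2 = 154
Convert 四 (Chinese numeral) → 4 (decimal)
154 + 4 = 158
Convert 4 tens, 8 ones (place-value notation) → 4×10 + 8 = 48 (decimal)
158 + 48 = 206
206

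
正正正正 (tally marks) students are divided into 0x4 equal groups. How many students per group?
Convert 正正正正 (tally marks) → 5 + 5 + 5 + 5 = 20 (decimal)
Convert 0x4 (hexadecimal) → 4 (decimal)
Compute 20 ÷ 4 = 5
5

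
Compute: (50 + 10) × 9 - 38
Parentheses first: 50 + 10 = 60
Multiply: 60 × 9 = 540
Subtract: 540 - 38 = 502
502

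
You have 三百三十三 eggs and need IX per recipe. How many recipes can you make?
Convert 三百三十三 (Chinese numeral) → 3×100 + 3×10 + 3 = 333 (decimal)
Convert IX (Roman numeral) → 9 (decimal)
Compute 333 ÷ 9 = 37
37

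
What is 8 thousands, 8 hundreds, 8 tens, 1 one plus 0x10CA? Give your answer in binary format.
Convert 8 thousands, 8 hundreds, 8 tens, 1 one (place-value notation) → 8×1000 + 8×100 + 8×10 + 1 = 8881 (decimal)
Convert 0x10CA (hexadecimal) → 1×4096 + 12×16 + 10 = 4298 (decimal)
Compute 8881 + 4298 = 13179
Convert 13179 (decimal) → 13179 = 8192 + 4096 + 512 + 256 + 64 + 32 + 16 + 8 + 2 + 1 → 0b11001101111011 (binary)
0b11001101111011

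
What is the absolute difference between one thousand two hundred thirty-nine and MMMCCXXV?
Convert one thousand two hundred thirty-nine (English words) → 1×1000 + 2×100 + 39 = 1239 (decimal)
Convert MMMCCXXV (Roman numeral) → 1000 + 1000 + 1000 + 100 + 100 + 10 + 10 + 5 = 3225 (decimal)
Compute |1239 - 3225| = 1986
1986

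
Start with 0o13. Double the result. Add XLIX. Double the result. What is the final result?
Convert 0o13 (octal) → 1×8 + 3 = 11 (decimal)
Start: 11
11 × 2 = 22
Convert XLIX (Roman numeral) → 40 + 9 = 49 (decimal)
22 + 49 = 71
71 × 2 = 142
142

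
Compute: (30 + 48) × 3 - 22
Parentheses first: 30 + 48 = 78
Multiply: 78 × 3 = 234
Subtract: 234 - 22 = 212
212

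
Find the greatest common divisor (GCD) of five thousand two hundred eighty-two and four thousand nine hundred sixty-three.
Convert five thousand two hundred eighty-two (English words) → 5×1000 + 2×100 + 82 = 5282 (decimal)
Convert four thousand nine hundred sixty-three (English words) → 4×1000 + 9×100 + 63 = 4963 (decimal)
Compute gcd(5282, 4963) = 1
1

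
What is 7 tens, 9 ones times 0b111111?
Convert 7 tens, 9 ones (place-value notation) → 7×10 + 9 = 79 (decimal)
Convert 0b111111 (binary) → 32 + 16 + 8 + 4 + 2 + 1 = 63 (decimal)
Compute 79 × 63 = 4977
4977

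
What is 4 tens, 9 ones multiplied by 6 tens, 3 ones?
Convert 4 tens, 9 ones (place-value notation) → 4×10 + 9 = 49 (decimal)
Convert 6 tens, 3 ones (place-value notation) → 6×10 + 3 = 63 (decimal)
Compute 49 × 63 = 3087
3087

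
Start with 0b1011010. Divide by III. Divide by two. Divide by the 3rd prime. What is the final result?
Convert 0b1011010 (binary) → 64 + 16 + 8 + 2 = 90 (decimal)
Start: 90
Convert III (Roman numeral) → 1 + 1 + 1 = 3 (decimal)
90 ÷ 3 = 30
Convert two (English words) → 2 (decimal)
30 ÷ 2 = 15
Convert the 3rd prime (prime index) → 5 (decimal)
15 ÷ 5 = 3
3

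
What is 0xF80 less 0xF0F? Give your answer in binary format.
Convert 0xF80 (hexadecimal) → 15×256 + 8×16 = 3968 (decimal)
Convert 0xF0F (hexadecimal) → 15×256 + 15 = 3855 (decimal)
Compute 3968 - 3855 = 113
Convert 113 (decimal) → 113 = 64 + 32 + 16 + 1 → 0b1110001 (binary)
0b1110001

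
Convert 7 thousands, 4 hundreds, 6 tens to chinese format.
Convert 7 thousands, 4 hundreds, 6 tens (place-value notation) → 7×1000 + 4×100 + 6×10 = 7460 (decimal)
Convert 7460 (decimal) → 7460 = 7×1000 + 4×100 + 6×10 → 七千四百六十 (Chinese numeral)
七千四百六十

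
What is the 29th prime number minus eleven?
The 29th prime number = 109
Convert eleven (English words) → 11 (decimal)
Compute 109 - 11 = 98
98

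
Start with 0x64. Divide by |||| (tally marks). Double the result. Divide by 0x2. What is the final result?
Convert 0x64 (hexadecimal) → 6×16 + 4 = 100 (decimal)
Start: 100
Convert |||| (tally marks) → 4 (decimal)
100 ÷ 4 = 25
25 × 2 = 50
Convert 0x2 (hexadecimal) → 2 (decimal)
50 ÷ 2 = 25
25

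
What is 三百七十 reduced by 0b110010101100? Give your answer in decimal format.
Convert 三百七十 (Chinese numeral) → 3×100 + 7×10 = 370 (decimal)
Convert 0b110010101100 (binary) → 2048 + 1024 + 128 + 32 + 8 + 4 = 3244 (decimal)
Compute 370 - 3244 = -2874
-2874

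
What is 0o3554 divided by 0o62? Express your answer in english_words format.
Convert 0o3554 (octal) → 3×512 + 5×64 + 5×8 + 4 = 1900 (decimal)
Convert 0o62 (octal) → 6×8 + 2 = 50 (decimal)
Compute 1900 ÷ 50 = 38
Convert 38 (decimal) → thirty-eight (English words)
thirty-eight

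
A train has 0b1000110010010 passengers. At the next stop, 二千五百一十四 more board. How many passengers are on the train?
Convert 0b1000110010010 (binary) → 4096 + 256 + 128 + 16 + 2 = 4498 (decimal)
Convert 二千五百一十四 (Chinese numeral) → 2×1000 + 5×100 + 1×10 + 4 = 2514 (decimal)
Compute 4498 + 2514 = 7012
7012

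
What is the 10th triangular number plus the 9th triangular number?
The 10th triangular number = 10×11/2 = 55
Convert the 9th triangular number (triangular index) → 9×10/2 = 45 (decimal)
Compute 55 + 45 = 100
100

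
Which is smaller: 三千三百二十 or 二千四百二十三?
Convert 三千三百二十 (Chinese numeral) → 3×1000 + 3×100 + 2×10 = 3320 (decimal)
Convert 二千四百二十三 (Chinese numeral) → 2×1000 + 4×100 + 2×10 + 3 = 2423 (decimal)
Compare 3320 vs 2423: smaller = 2423
2423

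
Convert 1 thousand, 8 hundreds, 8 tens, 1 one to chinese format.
Convert 1 thousand, 8 hundreds, 8 tens, 1 one (place-value notation) → 1×1000 + 8×100 + 8×10 + 1 = 1881 (decimal)
Convert 1881 (decimal) → 1881 = 1×1000 + 8×100 + 8×10 + 1 → 一千八百八十一 (Chinese numeral)
一千八百八十一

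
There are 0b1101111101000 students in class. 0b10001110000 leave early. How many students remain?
Convert 0b1101111101000 (binary) → 4096 + 2048 + 512 + 256 + 128 + 64 + 32 + 8 = 7144 (decimal)
Convert 0b10001110000 (binary) → 1024 + 64 + 32 + 16 = 1136 (decimal)
Compute 7144 - 1136 = 6008
6008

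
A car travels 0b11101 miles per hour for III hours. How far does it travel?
Convert 0b11101 (binary) → 16 + 8 + 4 + 1 = 29 (decimal)
Convert III (Roman numeral) → 1 + 1 + 1 = 3 (decimal)
Compute 29 × 3 = 87
87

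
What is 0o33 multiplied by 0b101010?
Convert 0o33 (octal) → 3×8 + 3 = 27 (decimal)
Convert 0b101010 (binary) → 32 + 8 + 2 = 42 (decimal)
Compute 27 × 42 = 1134
1134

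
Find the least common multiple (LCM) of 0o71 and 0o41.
Convert 0o71 (octal) → 7×8 + 1 = 57 (decimal)
Convert 0o41 (octal) → 4×8 + 1 = 33 (decimal)
Compute lcm(57, 33) = 627
627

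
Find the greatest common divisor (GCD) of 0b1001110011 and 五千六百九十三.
Convert 0b1001110011 (binary) → 512 + 64 + 32 + 16 + 2 + 1 = 627 (decimal)
Convert 五千六百九十三 (Chinese numeral) → 5×1000 + 6×100 + 9×10 + 3 = 5693 (decimal)
Compute gcd(627, 5693) = 1
1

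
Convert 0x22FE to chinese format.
Convert 0x22FE (hexadecimal) → 2×4096 + 2×256 + 15×16 + 14 = 8958 (decimal)
Convert 8958 (decimal) → 8958 = 8×1000 + 9×100 + 5×10 + 8 → 八千九百五十八 (Chinese numeral)
八千九百五十八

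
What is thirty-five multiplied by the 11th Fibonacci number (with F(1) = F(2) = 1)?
Convert thirty-five (English words) → 35 (decimal)
Convert the 11th Fibonacci number (with F(1) = F(2) = 1) (Fibonacci index) → 1, 1, 2, 3, 5, 8, 13, 21, 34, 55, 89 → 89 (decimal)
Compute 35 × 89 = 3115
3115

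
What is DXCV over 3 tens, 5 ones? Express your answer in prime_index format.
Convert DXCV (Roman numeral) → 500 + 90 + 5 = 595 (decimal)
Convert 3 tens, 5 ones (place-value notation) → 3×10 + 5 = 35 (decimal)
Compute 595 ÷ 35 = 17
Convert 17 (decimal) → the 7th prime (prime index)
the 7th prime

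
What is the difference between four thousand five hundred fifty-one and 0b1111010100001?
Convert four thousand five hundred fifty-one (English words) → 4×1000 + 5×100 + 51 = 4551 (decimal)
Convert 0b1111010100001 (binary) → 4096 + 2048 + 1024 + 512 + 128 + 32 + 1 = 7841 (decimal)
Difference: |4551 - 7841| = 3290
3290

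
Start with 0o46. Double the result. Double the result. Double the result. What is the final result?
Convert 0o46 (octal) → 4×8 + 6 = 38 (decimal)
Start: 38
38 × 2 = 76
76 × 2 = 152
152 × 2 = 304
304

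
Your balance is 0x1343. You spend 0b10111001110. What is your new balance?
Convert 0x1343 (hexadecimal) → 1×4096 + 3×256 + 4×16 + 3 = 4931 (decimal)
Convert 0b10111001110 (binary) → 1024 + 256 + 128 + 64 + 8 + 4 + 2 = 1486 (decimal)
Compute 4931 - 1486 = 3445
3445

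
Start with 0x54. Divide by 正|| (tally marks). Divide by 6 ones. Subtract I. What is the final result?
Convert 0x54 (hexadecimal) → 5×16 + 4 = 84 (decimal)
Start: 84
Convert 正|| (tally marks) → 5 + 2 = 7 (decimal)
84 ÷ 7 = 12
Convert 6 ones (place-value notation) → 6 (decimal)
12 ÷ 6 = 2
Convert I (Roman numeral) → 1 (decimal)
2 - 1 = 1
1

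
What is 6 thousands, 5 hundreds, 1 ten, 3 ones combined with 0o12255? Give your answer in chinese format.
Convert 6 thousands, 5 hundreds, 1 ten, 3 ones (place-value notation) → 6×1000 + 5×100 + 1×10 + 3 = 6513 (decimal)
Convert 0o12255 (octal) → 1×4096 + 2×512 + 2×64 + 5×8 + 5 = 5293 (decimal)
Compute 6513 + 5293 = 11806
Convert 11806 (decimal) → 11806 = 1×10000 + 1×1000 + 8×100 + 6 → 一万一千八百零六 (Chinese numeral)
一万一千八百零六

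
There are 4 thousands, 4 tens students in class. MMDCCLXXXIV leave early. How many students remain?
Convert 4 thousands, 4 tens (place-value notation) → 4×1000 + 4×10 = 4040 (decimal)
Convert MMDCCLXXXIV (Roman numeral) → 1000 + 1000 + 500 + 100 + 100 + 50 + 10 + 10 + 10 + 4 = 2784 (decimal)
Compute 4040 - 2784 = 1256
1256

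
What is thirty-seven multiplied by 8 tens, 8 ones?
Convert thirty-seven (English words) → 37 (decimal)
Convert 8 tens, 8 ones (place-value notation) → 8×10 + 8 = 88 (decimal)
Compute 37 × 88 = 3256
3256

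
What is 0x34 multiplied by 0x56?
Convert 0x34 (hexadecimal) → 3×16 + 4 = 52 (decimal)
Convert 0x56 (hexadecimal) → 5×16 + 6 = 86 (decimal)
Compute 52 × 86 = 4472
4472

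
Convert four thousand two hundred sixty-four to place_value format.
Convert four thousand two hundred sixty-four (English words) → 4×1000 + 2×100 + 64 = 4264 (decimal)
Convert 4264 (decimal) → 4264 = 4×1000 + 2×100 + 6×10 + 4 → 4 thousands, 2 hundreds, 6 tens, 4 ones (place-value notation)
4 thousands, 2 hundreds, 6 tens, 4 ones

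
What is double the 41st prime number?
The 41st prime number = 179
Compute 179 × 2 = 358
358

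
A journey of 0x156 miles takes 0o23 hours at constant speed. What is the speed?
Convert 0x156 (hexadecimal) → 1×256 + 5×16 + 6 = 342 (decimal)
Convert 0o23 (octal) → 2×8 + 3 = 19 (decimal)
Compute 342 ÷ 19 = 18
18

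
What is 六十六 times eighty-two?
Convert 六十六 (Chinese numeral) → 6×10 + 6 = 66 (decimal)
Convert eighty-two (English words) → 82 (decimal)
Compute 66 × 82 = 5412
5412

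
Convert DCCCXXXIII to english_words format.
Convert DCCCXXXIII (Roman numeral) → 500 + 100 + 100 + 100 + 10 + 10 + 10 + 1 + 1 + 1 = 833 (decimal)
Convert 833 (decimal) → 833 = 8×100 + 33 → eight hundred thirty-three (English words)
eight hundred thirty-three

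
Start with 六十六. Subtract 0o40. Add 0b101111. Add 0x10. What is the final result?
Convert 六十六 (Chinese numeral) → 6×10 + 6 = 66 (decimal)
Start: 66
Convert 0o40 (octal) → 4×8 = 32 (decimal)
66 - 32 = 34
Convert 0b101111 (binary) → 32 + 8 + 4 + 2 + 1 = 47 (decimal)
34 + 47 = 81
Convert 0x10 (hexadecimal) → 1×16 = 16 (decimal)
81 + 16 = 97
97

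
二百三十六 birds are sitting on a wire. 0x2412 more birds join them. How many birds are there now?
Convert 二百三十六 (Chinese numeral) → 2×100 + 3×10 + 6 = 236 (decimal)
Convert 0x2412 (hexadecimal) → 2×4096 + 4×256 + 1×16 + 2 = 9234 (decimal)
Compute 236 + 9234 = 9470
9470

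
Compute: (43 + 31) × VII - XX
Convert VII (Roman numeral) → 5 + 1 + 1 = 7 (decimal)
Convert XX (Roman numeral) → 10 + 10 = 20 (decimal)
Expression in decimal: (43 + 31) × 7 - 20
Parentheses first: 43 + 31 = 74
Multiply: 74 × 7 = 518
Subtract: 518 - 20 = 498
498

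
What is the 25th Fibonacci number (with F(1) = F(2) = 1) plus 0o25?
The 25th Fibonacci number (with F(1) = F(2) = 1) = 75025
Convert 0o25 (octal) → 2×8 + 5 = 21 (decimal)
Compute 75025 + 21 = 75046
75046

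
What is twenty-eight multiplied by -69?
Convert twenty-eight (English words) → 28 (decimal)
Compute 28 × -69 = -1932
-1932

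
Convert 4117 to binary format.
Convert 4117 (decimal) → 4117 = 4096 + 16 + 4 + 1 → 0b1000000010101 (binary)
0b1000000010101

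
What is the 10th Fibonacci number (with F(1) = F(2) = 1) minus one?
The 10th Fibonacci number (with F(1) = F(2) = 1): 1, 1, 2, 3, 5, 8, 13, 21, 34, 55 → 55
Convert one (English words) → 1 (decimal)
Compute 55 - 1 = 54
54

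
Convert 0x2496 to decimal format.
Convert 0x2496 (hexadecimal) → 2×4096 + 4×256 + 9×16 + 6 = 9366 (decimal)
9366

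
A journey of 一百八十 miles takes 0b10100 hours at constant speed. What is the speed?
Convert 一百八十 (Chinese numeral) → 1×100 + 8×10 = 180 (decimal)
Convert 0b10100 (binary) → 16 + 4 = 20 (decimal)
Compute 180 ÷ 20 = 9
9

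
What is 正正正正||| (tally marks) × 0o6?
Convert 正正正正||| (tally marks) → 5 + 5 + 5 + 5 + 3 = 23 (decimal)
Convert 0o6 (octal) → 6 (decimal)
Compute 23 × 6 = 138
138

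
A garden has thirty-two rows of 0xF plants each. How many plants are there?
Convert 0xF (hexadecimal) → 15 (decimal)
Convert thirty-two (English words) → 32 (decimal)
Compute 15 × 32 = 480
480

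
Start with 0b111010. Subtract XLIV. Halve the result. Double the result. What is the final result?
Convert 0b111010 (binary) → 32 + 16 + 8 + 2 = 58 (decimal)
Start: 58
Convert XLIV (Roman numeral) → 40 + 4 = 44 (decimal)
58 - 44 = 14
14 ÷ 2 = 7
7 × 2 = 14
14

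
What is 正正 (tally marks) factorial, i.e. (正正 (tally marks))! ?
Convert 正正 (tally marks) → 5 + 5 = 10 (decimal)
Compute 10! = 3628800
3628800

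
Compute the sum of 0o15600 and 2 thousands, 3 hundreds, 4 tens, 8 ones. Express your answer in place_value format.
Convert 0o15600 (octal) → 1×4096 + 5×512 + 6×64 = 7040 (decimal)
Convert 2 thousands, 3 hundreds, 4 tens, 8 ones (place-value notation) → 2×1000 + 3×100 + 4×10 + 8 = 2348 (decimal)
Compute 7040 + 2348 = 9388
Convert 9388 (decimal) → 9388 = 9×1000 + 3×100 + 8×10 + 8 → 9 thousands, 3 hundreds, 8 tens, 8 ones (place-value notation)
9 thousands, 3 hundreds, 8 tens, 8 ones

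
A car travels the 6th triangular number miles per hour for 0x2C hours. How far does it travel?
Convert the 6th triangular number (triangular index) → 6×7/2 = 21 (decimal)
Convert 0x2C (hexadecimal) → 2×16 + 12 = 44 (decimal)
Compute 21 × 44 = 924
924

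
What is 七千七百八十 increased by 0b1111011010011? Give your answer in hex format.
Convert 七千七百八十 (Chinese numeral) → 7×1000 + 7×100 + 8×10 = 7780 (decimal)
Convert 0b1111011010011 (binary) → 4096 + 2048 + 1024 + 512 + 128 + 64 + 16 + 2 + 1 = 7891 (decimal)
Compute 7780 + 7891 = 15671
Convert 15671 (decimal) → 15671 = 3×4096 + 13×256 + 3×16 + 7 → 0x3D37 (hexadecimal)
0x3D37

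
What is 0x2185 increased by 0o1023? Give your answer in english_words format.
Convert 0x2185 (hexadecimal) → 2×4096 + 1×256 + 8×16 + 5 = 8581 (decimal)
Convert 0o1023 (octal) → 1×512 + 2×8 + 3 = 531 (decimal)
Compute 8581 + 531 = 9112
Convert 9112 (decimal) → 9112 = 9×1000 + 1×100 + 12 → nine thousand one hundred twelve (English words)
nine thousand one hundred twelve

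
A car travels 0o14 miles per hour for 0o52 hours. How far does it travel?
Convert 0o14 (octal) → 1×8 + 4 = 12 (decimal)
Convert 0o52 (octal) → 5×8 + 2 = 42 (decimal)
Compute 12 × 42 = 504
504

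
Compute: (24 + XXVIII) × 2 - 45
Convert XXVIII (Roman numeral) → 10 + 10 + 5 + 1 + 1 + 1 = 28 (decimal)
Expression in decimal: (24 + 28) × 2 - 45
Parentheses first: 24 + 28 = 52
Multiply: 52 × 2 = 104
Subtract: 104 - 45 = 59
59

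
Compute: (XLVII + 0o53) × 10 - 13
Convert XLVII (Roman numeral) → 40 + 5 + 1 + 1 = 47 (decimal)
Convert 0o53 (octal) → 5×8 + 3 = 43 (decimal)
Expression in decimal: (47 + 43) × 10 - 13
Parentheses first: 47 + 43 = 90
Multiply: 90 × 10 = 900
Subtract: 900 - 13 = 887
887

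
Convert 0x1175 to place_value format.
Convert 0x1175 (hexadecimal) → 1×4096 + 1×256 + 7×16 + 5 = 4469 (decimal)
Convert 4469 (decimal) → 4469 = 4×1000 + 4×100 + 6×10 + 9 → 4 thousands, 4 hundreds, 6 tens, 9 ones (place-value notation)
4 thousands, 4 hundreds, 6 tens, 9 ones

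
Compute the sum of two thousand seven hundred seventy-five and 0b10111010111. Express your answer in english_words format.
Convert two thousand seven hundred seventy-five (English words) → 2×1000 + 7×100 + 75 = 2775 (decimal)
Convert 0b10111010111 (binary) → 1024 + 256 + 128 + 64 + 16 + 4 + 2 + 1 = 1495 (decimal)
Compute 2775 + 1495 = 4270
Convert 4270 (decimal) → 4270 = 4×1000 + 2×100 + 70 → four thousand two hundred seventy (English words)
four thousand two hundred seventy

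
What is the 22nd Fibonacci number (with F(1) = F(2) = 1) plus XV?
The 22nd Fibonacci number (with F(1) = F(2) = 1) = 17711
Convert XV (Roman numeral) → 10 + 5 = 15 (decimal)
Compute 17711 + 15 = 17726
17726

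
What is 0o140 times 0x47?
Convert 0o140 (octal) → 1×64 + 4×8 = 96 (decimal)
Convert 0x47 (hexadecimal) → 4×16 + 7 = 71 (decimal)
Compute 96 × 71 = 6816
6816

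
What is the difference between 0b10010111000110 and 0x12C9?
Convert 0b10010111000110 (binary) → 8192 + 1024 + 256 + 128 + 64 + 4 + 2 = 9670 (decimal)
Convert 0x12C9 (hexadecimal) → 1×4096 + 2×256 + 12×16 + 9 = 4809 (decimal)
Difference: |9670 - 4809| = 4861
4861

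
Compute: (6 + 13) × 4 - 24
Parentheses first: 6 + 13 = 19
Multiply: 19 × 4 = 76
Subtract: 76 - 24 = 52
52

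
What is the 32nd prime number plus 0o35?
The 32nd prime number = 131
Convert 0o35 (octal) → 3×8 + 5 = 29 (decimal)
Compute 131 + 29 = 160
160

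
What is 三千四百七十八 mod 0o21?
Convert 三千四百七十八 (Chinese numeral) → 3×1000 + 4×100 + 7×10 + 8 = 3478 (decimal)
Convert 0o21 (octal) → 2×8 + 1 = 17 (decimal)
Compute 3478 mod 17 = 10
10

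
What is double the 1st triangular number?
The 1st triangular number = 1×2/2 = 1
Compute 1 × 2 = 2
2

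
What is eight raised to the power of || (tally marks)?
Convert eight (English words) → 8 (decimal)
Convert || (tally marks) → 2 (decimal)
Compute 8 ^ 2 = 64
64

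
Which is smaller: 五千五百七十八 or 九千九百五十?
Convert 五千五百七十八 (Chinese numeral) → 5×1000 + 5×100 + 7×10 + 8 = 5578 (decimal)
Convert 九千九百五十 (Chinese numeral) → 9×1000 + 9×100 + 5×10 = 9950 (decimal)
Compare 5578 vs 9950: smaller = 5578
5578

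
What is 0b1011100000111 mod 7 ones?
Convert 0b1011100000111 (binary) → 4096 + 1024 + 512 + 256 + 4 + 2 + 1 = 5895 (decimal)
Convert 7 ones (place-value notation) → 7 (decimal)
Compute 5895 mod 7 = 1
1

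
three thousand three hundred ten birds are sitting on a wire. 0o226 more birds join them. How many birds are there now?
Convert three thousand three hundred ten (English words) → 3×1000 + 3×100 + 10 = 3310 (decimal)
Convert 0o226 (octal) → 2×64 + 2×8 + 6 = 150 (decimal)
Compute 3310 + 150 = 3460
3460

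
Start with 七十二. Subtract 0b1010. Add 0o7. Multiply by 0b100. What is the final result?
Convert 七十二 (Chinese numeral) → 7×10 + 2 = 72 (decimal)
Start: 72
Convert 0b1010 (binary) → 8 + 2 = 10 (decimal)
72 - 10 = 62
Convert 0o7 (octal) → 7 (decimal)
62 + 7 = 69
Convert 0b100 (binary) → 4 (decimal)
69 × 4 = 276
276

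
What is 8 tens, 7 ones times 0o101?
Convert 8 tens, 7 ones (place-value notation) → 8×10 + 7 = 87 (decimal)
Convert 0o101 (octal) → 1×64 + 1 = 65 (decimal)
Compute 87 × 65 = 5655
5655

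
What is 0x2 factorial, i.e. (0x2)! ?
Convert 0x2 (hexadecimal) → 2 (decimal)
Compute 2! = 2
2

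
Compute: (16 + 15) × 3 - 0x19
Convert 0x19 (hexadecimal) → 1×16 + 9 = 25 (decimal)
Expression in decimal: (16 + 15) × 3 - 25
Parentheses first: 16 + 15 = 31
Multiply: 31 × 3 = 93
Subtract: 93 - 25 = 68
68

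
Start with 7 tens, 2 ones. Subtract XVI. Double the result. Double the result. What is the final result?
Convert 7 tens, 2 ones (place-value notation) → 7×10 + 2 = 72 (decimal)
Start: 72
Convert XVI (Roman numeral) → 10 + 5 + 1 = 16 (decimal)
72 - 16 = 56
56 × 2 = 112
112 × 2 = 224
224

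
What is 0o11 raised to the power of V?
Convert 0o11 (octal) → 1×8 + 1 = 9 (decimal)
Convert V (Roman numeral) → 5 (decimal)
Compute 9 ^ 5 = 59049
59049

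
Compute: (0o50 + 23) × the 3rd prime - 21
Convert 0o50 (octal) → 5×8 = 40 (decimal)
Convert the 3rd prime (prime index) → 5 (decimal)
Expression in decimal: (40 + 23) × 5 - 21
Parentheses first: 40 + 23 = 63
Multiply: 63 × 5 = 315
Subtract: 315 - 21 = 294
294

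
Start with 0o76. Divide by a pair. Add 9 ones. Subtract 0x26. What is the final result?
Convert 0o76 (octal) → 7×8 + 6 = 62 (decimal)
Start: 62
Convert a pair (colloquial) → 2 (decimal)
62 ÷ 2 = 31
Convert 9 ones (place-value notation) → 9 (decimal)
31 + 9 = 40
Convert 0x26 (hexadecimal) → 2×16 + 6 = 38 (decimal)
40 - 38 = 2
2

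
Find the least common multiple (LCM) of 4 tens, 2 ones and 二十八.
Convert 4 tens, 2 ones (place-value notation) → 4×10 + 2 = 42 (decimal)
Convert 二十八 (Chinese numeral) → 2×10 + 8 = 28 (decimal)
Compute lcm(42, 28) = 84
84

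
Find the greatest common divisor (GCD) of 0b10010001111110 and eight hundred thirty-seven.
Convert 0b10010001111110 (binary) → 8192 + 1024 + 64 + 32 + 16 + 8 + 4 + 2 = 9342 (decimal)
Convert eight hundred thirty-seven (English words) → 8×100 + 37 = 837 (decimal)
Compute gcd(9342, 837) = 27
27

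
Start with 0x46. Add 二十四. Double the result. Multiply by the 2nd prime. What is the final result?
Convert 0x46 (hexadecimal) → 4×16 + 6 = 70 (decimal)
Start: 70
Convert 二十四 (Chinese numeral) → 2×10 + 4 = 24 (decimal)
70 + 24 = 94
94 × 2 = 188
Convert the 2nd prime (prime index) → 3 (decimal)
188 × 3 = 564
564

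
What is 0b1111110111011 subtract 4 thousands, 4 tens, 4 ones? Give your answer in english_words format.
Convert 0b1111110111011 (binary) → 4096 + 2048 + 1024 + 512 + 256 + 128 + 32 + 16 + 8 + 2 + 1 = 8123 (decimal)
Convert 4 thousands, 4 tens, 4 ones (place-value notation) → 4×1000 + 4×10 + 4 = 4044 (decimal)
Compute 8123 - 4044 = 4079
Convert 4079 (decimal) → 4079 = 4×1000 + 79 → four thousand seventy-nine (English words)
four thousand seventy-nine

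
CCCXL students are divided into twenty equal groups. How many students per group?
Convert CCCXL (Roman numeral) → 100 + 100 + 100 + 40 = 340 (decimal)
Convert twenty (English words) → 20 (decimal)
Compute 340 ÷ 20 = 17
17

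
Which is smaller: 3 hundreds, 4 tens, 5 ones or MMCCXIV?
Convert 3 hundreds, 4 tens, 5 ones (place-value notation) → 3×100 + 4×10 + 5 = 345 (decimal)
Convert MMCCXIV (Roman numeral) → 1000 + 1000 + 100 + 100 + 10 + 4 = 2214 (decimal)
Compare 345 vs 2214: smaller = 345
345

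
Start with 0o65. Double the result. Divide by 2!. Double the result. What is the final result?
Convert 0o65 (octal) → 6×8 + 5 = 53 (decimal)
Start: 53
53 × 2 = 106
Convert 2! (factorial) → 2 (decimal)
106 ÷ 2 = 53
53 × 2 = 106
106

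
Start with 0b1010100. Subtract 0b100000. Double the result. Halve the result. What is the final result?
Convert 0b1010100 (binary) → 64 + 16 + 4 = 84 (decimal)
Start: 84
Convert 0b100000 (binary) → 32 (decimal)
84 - 32 = 52
52 × 2 = 104
104 ÷ 2 = 52
52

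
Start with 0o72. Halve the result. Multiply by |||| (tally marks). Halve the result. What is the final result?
Convert 0o72 (octal) → 7×8 + 2 = 58 (decimal)
Start: 58
58 ÷ 2 = 29
Convert |||| (tally marks) → 4 (decimal)
29 × 4 = 116
116 ÷ 2 = 58
58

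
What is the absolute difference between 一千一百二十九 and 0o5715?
Convert 一千一百二十九 (Chinese numeral) → 1×1000 + 1×100 + 2×10 + 9 = 1129 (decimal)
Convert 0o5715 (octal) → 5×512 + 7×64 + 1×8 + 5 = 3021 (decimal)
Compute |1129 - 3021| = 1892
1892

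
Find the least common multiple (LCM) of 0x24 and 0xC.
Convert 0x24 (hexadecimal) → 2×16 + 4 = 36 (decimal)
Convert 0xC (hexadecimal) → 12 (decimal)
Compute lcm(36, 12) = 36
36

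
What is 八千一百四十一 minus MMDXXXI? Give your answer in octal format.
Convert 八千一百四十一 (Chinese numeral) → 8×1000 + 1×100 + 4×10 + 1 = 8141 (decimal)
Convert MMDXXXI (Roman numeral) → 1000 + 1000 + 500 + 10 + 10 + 10 + 1 = 2531 (decimal)
Compute 8141 - 2531 = 5610
Convert 5610 (decimal) → 5610 = 1×4096 + 2×512 + 7×64 + 5×8 + 2 → 0o12752 (octal)
0o12752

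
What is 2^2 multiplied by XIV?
Convert 2^2 (power) → 4 (decimal)
Convert XIV (Roman numeral) → 10 + 4 = 14 (decimal)
Compute 4 × 14 = 56
56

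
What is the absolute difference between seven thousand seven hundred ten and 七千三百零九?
Convert seven thousand seven hundred ten (English words) → 7×1000 + 7×100 + 10 = 7710 (decimal)
Convert 七千三百零九 (Chinese numeral) → 7×1000 + 3×100 + 9 = 7309 (decimal)
Compute |7710 - 7309| = 401
401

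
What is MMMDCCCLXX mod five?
Convert MMMDCCCLXX (Roman numeral) → 1000 + 1000 + 1000 + 500 + 100 + 100 + 100 + 50 + 10 + 10 = 3870 (decimal)
Convert five (English words) → 5 (decimal)
Compute 3870 mod 5 = 0
0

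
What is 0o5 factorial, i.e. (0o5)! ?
Convert 0o5 (octal) → 5 (decimal)
Compute 5! = 120
120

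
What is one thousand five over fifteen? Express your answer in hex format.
Convert one thousand five (English words) → 1×1000 + 5 = 1005 (decimal)
Convert fifteen (English words) → 15 (decimal)
Compute 1005 ÷ 15 = 67
Convert 67 (decimal) → 67 = 4×16 + 3 → 0x43 (hexadecimal)
0x43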